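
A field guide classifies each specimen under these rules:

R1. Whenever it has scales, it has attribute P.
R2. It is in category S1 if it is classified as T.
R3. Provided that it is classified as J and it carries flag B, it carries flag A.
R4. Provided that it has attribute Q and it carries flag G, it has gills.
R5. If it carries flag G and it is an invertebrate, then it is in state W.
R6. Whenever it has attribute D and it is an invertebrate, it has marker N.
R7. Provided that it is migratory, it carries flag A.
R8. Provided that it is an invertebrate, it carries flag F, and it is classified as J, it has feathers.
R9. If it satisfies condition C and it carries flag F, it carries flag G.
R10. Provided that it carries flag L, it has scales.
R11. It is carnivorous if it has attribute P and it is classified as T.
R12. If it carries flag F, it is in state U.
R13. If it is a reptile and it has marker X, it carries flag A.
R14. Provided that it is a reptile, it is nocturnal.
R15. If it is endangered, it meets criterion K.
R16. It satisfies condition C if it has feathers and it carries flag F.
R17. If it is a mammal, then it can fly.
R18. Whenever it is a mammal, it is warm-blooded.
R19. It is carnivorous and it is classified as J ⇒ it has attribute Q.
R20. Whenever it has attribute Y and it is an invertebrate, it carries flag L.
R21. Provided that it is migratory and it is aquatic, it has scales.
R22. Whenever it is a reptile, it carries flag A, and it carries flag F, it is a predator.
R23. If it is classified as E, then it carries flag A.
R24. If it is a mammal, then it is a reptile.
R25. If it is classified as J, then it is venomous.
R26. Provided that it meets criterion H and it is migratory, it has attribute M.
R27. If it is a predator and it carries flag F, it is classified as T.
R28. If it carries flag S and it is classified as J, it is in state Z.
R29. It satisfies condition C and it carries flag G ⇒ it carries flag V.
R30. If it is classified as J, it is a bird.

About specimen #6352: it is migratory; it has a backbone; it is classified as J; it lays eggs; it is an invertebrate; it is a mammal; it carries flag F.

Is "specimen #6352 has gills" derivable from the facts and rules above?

Forward chaining from the given facts derives: carries flag A, has feathers, is in state U, satisfies condition C, can fly, is warm-blooded, is a reptile, is venomous, is a bird, carries flag G, is nocturnal, is a predator, is classified as T, carries flag V, is in category S1, is in state W.
The only rule concluding "it has gills" is R4, which needs "it has attribute Q"; that is never established.

No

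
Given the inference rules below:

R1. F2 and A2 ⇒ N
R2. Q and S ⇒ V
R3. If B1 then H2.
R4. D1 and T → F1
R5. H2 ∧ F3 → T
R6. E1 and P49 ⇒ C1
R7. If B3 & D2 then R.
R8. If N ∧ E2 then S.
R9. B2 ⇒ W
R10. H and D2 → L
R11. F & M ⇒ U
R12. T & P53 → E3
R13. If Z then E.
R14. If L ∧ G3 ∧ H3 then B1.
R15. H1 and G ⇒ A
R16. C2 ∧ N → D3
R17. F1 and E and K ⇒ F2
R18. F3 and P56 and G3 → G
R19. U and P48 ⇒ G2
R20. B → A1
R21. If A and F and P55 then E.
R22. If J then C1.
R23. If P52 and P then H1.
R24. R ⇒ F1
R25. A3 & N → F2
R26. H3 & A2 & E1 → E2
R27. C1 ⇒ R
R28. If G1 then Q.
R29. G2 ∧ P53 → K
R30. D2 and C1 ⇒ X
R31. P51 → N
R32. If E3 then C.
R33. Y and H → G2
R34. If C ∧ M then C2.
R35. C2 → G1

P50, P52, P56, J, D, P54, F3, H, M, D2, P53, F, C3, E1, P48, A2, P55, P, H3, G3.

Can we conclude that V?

L  (by R10: H, D2)
U  (by R11: F, M)
B1  (by R14: L, G3, H3)
G  (by R18: F3, P56, G3)
G2  (by R19: U, P48)
C1  (by R22: J)
H1  (by R23: P52, P)
E2  (by R26: H3, A2, E1)
R  (by R27: C1)
K  (by R29: G2, P53)
H2  (by R3: B1)
T  (by R5: H2, F3)
E3  (by R12: T, P53)
A  (by R15: H1, G)
E  (by R21: A, F, P55)
F1  (by R24: R)
C  (by R32: E3)
C2  (by R34: C, M)
G1  (by R35: C2)
F2  (by R17: F1, E, K)
Q  (by R28: G1)
N  (by R1: F2, A2)
S  (by R8: N, E2)
V  (by R2: Q, S)

Yes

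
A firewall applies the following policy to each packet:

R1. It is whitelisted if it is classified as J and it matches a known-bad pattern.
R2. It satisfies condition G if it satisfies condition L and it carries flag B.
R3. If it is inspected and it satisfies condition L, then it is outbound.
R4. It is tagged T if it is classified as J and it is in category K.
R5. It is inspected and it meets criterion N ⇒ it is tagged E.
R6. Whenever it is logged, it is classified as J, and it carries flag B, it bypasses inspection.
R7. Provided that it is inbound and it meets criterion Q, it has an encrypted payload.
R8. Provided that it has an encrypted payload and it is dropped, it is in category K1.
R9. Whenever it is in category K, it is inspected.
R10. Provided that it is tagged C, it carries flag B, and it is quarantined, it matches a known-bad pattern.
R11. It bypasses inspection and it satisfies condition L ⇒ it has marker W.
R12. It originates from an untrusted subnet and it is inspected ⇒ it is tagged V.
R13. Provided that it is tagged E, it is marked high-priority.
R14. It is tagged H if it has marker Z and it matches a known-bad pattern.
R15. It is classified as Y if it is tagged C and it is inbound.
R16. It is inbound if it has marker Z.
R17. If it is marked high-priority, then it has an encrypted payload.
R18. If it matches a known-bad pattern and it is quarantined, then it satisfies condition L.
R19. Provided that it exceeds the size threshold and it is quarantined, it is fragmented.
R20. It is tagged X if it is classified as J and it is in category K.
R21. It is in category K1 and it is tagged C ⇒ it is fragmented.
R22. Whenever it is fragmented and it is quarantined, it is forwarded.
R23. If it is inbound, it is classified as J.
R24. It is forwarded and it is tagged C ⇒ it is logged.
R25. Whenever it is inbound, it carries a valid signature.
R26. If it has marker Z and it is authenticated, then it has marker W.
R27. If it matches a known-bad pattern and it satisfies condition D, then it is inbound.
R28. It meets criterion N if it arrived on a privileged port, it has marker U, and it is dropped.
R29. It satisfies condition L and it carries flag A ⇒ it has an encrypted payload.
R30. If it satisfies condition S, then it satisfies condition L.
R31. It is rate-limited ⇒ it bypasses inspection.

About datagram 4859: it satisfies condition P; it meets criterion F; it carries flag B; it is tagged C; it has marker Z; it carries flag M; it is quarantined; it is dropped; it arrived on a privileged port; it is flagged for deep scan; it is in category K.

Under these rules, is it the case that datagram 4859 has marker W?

No

Forward chaining from the given facts derives: is inspected, matches a known-bad pattern, is tagged H, is inbound, satisfies condition L, is classified as J, carries a valid signature, is whitelisted, satisfies condition G, is outbound, is tagged T, is classified as Y, is tagged X.
Rules concluding "it has marker W": R11 needs "it bypasses inspection"; R26 needs "it is authenticated" — none of these are established.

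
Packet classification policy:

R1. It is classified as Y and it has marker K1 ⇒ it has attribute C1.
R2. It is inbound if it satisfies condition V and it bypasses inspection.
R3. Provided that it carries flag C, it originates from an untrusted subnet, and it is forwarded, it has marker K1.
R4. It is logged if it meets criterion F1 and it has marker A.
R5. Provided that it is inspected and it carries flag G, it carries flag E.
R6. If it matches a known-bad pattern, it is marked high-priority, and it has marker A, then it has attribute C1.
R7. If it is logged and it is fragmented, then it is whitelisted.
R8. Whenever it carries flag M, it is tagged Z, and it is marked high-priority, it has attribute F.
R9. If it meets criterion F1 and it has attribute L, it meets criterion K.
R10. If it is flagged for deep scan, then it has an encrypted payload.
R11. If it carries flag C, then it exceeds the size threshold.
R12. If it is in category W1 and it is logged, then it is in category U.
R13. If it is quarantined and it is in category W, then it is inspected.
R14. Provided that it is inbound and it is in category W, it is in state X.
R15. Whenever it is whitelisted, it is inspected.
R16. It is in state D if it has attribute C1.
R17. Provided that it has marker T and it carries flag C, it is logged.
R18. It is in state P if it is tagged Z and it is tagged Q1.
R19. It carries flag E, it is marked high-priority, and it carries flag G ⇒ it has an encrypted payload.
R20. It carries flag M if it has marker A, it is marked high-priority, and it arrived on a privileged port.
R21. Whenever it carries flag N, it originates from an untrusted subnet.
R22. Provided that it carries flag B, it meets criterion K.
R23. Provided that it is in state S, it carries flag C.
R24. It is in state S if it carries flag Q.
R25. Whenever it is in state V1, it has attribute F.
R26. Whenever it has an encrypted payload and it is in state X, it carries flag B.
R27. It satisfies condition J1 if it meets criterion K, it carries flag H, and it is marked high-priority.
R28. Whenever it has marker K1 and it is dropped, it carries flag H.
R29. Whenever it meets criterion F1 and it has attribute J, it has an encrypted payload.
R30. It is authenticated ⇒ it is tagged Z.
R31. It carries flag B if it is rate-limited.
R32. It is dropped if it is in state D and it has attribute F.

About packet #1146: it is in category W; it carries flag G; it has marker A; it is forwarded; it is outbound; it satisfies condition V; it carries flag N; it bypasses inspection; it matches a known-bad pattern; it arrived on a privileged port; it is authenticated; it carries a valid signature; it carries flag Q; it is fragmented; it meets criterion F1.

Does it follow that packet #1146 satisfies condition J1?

Forward chaining from the given facts derives: is inbound, is logged, is whitelisted, is in state X, is inspected, originates from an untrusted subnet, is in state S, is tagged Z, carries flag E, carries flag C, has marker K1, exceeds the size threshold.
The only rule concluding "it satisfies condition J1" is R27, which needs "it meets criterion K"; that is never established.

No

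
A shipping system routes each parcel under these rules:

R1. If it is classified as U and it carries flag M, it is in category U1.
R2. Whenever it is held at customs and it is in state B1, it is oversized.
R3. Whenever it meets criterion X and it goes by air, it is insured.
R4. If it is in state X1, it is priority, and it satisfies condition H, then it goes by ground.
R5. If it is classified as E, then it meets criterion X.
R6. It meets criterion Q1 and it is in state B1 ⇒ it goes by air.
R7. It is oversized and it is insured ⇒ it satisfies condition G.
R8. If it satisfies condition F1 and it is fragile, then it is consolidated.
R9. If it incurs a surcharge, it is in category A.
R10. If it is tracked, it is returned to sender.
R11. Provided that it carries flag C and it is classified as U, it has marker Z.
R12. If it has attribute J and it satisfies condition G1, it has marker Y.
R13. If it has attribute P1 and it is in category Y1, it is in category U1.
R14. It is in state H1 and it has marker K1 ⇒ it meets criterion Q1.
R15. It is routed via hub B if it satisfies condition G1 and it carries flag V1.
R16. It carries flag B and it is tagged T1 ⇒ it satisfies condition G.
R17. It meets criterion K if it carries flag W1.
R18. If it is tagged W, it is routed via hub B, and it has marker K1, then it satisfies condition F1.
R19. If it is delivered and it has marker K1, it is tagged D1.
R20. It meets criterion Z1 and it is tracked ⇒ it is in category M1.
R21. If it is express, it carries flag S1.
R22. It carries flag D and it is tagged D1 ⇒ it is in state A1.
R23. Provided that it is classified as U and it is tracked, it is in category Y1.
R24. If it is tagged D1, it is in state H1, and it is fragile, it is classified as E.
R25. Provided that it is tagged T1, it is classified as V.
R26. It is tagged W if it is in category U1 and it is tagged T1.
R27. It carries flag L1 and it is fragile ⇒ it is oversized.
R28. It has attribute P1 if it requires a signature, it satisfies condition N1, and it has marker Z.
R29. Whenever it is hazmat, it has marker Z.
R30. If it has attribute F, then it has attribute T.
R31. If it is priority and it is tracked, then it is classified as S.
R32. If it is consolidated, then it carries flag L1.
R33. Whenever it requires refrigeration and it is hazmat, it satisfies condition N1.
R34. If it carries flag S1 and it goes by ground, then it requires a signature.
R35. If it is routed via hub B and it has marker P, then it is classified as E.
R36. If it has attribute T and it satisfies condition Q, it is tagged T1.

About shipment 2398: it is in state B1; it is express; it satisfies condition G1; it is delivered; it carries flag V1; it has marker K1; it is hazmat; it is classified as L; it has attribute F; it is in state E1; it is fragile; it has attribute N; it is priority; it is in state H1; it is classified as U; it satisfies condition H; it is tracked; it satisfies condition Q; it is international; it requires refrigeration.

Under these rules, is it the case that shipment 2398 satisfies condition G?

Forward chaining from the given facts derives: is returned to sender, meets criterion Q1, is routed via hub B, is tagged D1, carries flag S1, is in category Y1, is classified as E, has marker Z, has attribute T, is classified as S, satisfies condition N1, is tagged T1, meets criterion X, goes by air, is classified as V, is insured.
Rules concluding "it satisfies condition G": R7 needs "it is oversized"; R16 needs "it carries flag B" — none of these are established.

No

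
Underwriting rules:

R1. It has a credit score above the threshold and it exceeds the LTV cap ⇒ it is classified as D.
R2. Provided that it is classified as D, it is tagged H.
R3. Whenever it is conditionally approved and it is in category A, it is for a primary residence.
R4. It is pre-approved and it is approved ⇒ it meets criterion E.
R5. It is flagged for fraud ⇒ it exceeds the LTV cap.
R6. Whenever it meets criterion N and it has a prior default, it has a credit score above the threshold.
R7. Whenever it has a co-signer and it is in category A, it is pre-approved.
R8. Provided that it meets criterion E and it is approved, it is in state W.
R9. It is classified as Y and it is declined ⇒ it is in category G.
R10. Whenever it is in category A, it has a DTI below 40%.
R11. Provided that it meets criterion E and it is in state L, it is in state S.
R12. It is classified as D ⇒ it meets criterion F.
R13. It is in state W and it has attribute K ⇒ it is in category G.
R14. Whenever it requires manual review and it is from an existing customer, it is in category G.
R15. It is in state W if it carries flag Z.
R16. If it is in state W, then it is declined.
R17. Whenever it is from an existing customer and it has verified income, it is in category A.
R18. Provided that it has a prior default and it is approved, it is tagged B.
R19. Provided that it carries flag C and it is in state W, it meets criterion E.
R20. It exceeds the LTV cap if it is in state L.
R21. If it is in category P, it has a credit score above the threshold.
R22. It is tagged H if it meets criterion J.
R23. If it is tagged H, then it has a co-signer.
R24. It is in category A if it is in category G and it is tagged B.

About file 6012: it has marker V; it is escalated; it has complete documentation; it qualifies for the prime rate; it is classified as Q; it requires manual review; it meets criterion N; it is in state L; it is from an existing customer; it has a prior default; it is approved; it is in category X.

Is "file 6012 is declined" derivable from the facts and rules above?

Yes

By R6 (it meets criterion N, it has a prior default): it has a credit score above the threshold.
By R14 (it requires manual review, it is from an existing customer): it is in category G.
By R18 (it has a prior default, it is approved): it is tagged B.
By R20 (it is in state L): it exceeds the LTV cap.
By R24 (it is in category G, it is tagged B): it is in category A.
By R1 (it has a credit score above the threshold, it exceeds the LTV cap): it is classified as D.
By R2 (it is classified as D): it is tagged H.
By R23 (it is tagged H): it has a co-signer.
By R7 (it has a co-signer, it is in category A): it is pre-approved.
By R4 (it is pre-approved, it is approved): it meets criterion E.
By R8 (it meets criterion E, it is approved): it is in state W.
By R16 (it is in state W): it is declined.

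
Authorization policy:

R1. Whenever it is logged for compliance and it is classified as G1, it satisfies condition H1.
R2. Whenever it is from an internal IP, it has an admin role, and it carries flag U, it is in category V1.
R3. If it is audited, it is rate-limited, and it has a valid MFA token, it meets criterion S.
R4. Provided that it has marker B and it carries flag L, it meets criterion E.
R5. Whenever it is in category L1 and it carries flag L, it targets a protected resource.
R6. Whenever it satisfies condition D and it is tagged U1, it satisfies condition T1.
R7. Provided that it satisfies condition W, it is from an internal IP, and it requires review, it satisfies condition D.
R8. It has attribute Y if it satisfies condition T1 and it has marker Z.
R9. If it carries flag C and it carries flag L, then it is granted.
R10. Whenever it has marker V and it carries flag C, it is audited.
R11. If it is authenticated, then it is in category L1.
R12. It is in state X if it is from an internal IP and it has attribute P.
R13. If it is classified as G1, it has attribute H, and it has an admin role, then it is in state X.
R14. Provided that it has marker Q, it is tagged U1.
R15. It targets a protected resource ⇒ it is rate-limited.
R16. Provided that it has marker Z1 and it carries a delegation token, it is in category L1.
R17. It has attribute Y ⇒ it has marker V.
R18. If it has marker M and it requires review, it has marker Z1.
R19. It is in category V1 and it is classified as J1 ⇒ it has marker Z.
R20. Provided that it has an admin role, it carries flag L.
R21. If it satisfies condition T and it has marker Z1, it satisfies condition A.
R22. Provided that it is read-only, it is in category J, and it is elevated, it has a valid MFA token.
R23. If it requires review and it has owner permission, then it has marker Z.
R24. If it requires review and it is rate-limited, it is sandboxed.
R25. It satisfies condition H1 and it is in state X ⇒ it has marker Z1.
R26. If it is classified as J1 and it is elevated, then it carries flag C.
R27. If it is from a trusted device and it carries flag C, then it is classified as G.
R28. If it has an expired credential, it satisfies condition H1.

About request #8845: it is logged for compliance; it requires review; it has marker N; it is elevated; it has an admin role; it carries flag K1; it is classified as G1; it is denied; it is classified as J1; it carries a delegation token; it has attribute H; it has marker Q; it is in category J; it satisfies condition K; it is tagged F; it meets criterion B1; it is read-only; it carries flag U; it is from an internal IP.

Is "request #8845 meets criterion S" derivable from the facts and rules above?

Forward chaining from the given facts derives: satisfies condition H1, is in category V1, is in state X, is tagged U1, has marker Z, carries flag L, has a valid MFA token, has marker Z1, carries flag C, is granted, is in category L1, targets a protected resource, is rate-limited, is sandboxed.
The only rule concluding "it meets criterion S" is R3, which needs "it is audited"; that is never established.

No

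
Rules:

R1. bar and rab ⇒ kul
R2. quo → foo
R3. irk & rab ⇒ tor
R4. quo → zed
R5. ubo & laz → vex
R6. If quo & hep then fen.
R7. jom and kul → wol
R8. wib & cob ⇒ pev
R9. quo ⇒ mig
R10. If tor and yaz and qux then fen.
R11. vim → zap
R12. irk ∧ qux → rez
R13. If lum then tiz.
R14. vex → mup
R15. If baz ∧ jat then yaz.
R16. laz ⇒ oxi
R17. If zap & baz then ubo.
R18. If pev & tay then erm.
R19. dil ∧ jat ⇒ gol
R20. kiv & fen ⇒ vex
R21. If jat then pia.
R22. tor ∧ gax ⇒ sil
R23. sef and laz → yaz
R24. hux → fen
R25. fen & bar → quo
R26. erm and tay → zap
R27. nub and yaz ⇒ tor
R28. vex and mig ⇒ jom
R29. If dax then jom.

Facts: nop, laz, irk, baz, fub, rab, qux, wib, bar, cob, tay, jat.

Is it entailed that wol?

Yes

kul  (by R1: bar, rab)
tor  (by R3: irk, rab)
pev  (by R8: wib, cob)
yaz  (by R15: baz, jat)
erm  (by R18: pev, tay)
zap  (by R26: erm, tay)
fen  (by R10: tor, yaz, qux)
ubo  (by R17: zap, baz)
quo  (by R25: fen, bar)
vex  (by R5: ubo, laz)
mig  (by R9: quo)
jom  (by R28: vex, mig)
wol  (by R7: jom, kul)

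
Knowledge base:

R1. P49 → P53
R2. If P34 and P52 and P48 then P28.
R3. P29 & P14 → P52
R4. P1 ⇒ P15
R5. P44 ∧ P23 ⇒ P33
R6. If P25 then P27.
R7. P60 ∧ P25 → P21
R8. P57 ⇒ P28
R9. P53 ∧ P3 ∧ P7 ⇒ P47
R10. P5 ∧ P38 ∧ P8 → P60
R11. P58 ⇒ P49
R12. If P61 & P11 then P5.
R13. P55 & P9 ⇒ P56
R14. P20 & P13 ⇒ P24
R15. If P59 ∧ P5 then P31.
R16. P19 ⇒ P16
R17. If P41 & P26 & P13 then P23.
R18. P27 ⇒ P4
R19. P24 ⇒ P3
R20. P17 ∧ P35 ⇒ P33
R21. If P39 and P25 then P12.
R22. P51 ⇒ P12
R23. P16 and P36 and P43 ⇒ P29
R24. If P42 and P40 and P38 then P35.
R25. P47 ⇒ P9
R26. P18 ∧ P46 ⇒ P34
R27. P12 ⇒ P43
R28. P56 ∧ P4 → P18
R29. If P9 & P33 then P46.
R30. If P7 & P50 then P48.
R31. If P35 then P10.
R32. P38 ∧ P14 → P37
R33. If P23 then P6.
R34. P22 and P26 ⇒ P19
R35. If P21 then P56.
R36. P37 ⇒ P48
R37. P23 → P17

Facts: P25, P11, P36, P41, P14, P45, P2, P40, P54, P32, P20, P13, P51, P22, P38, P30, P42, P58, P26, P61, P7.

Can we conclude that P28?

No

Forward chaining from the given facts derives: P27, P49, P5, P24, P23, P4, P3, P12, P35, P43, P10, P37, P6, P19, P48, P17, P53, P47, P16, P33, P29, P9, P46, P52.
Rules concluding P28: R2 needs P34; R8 needs P57 — none of these are established.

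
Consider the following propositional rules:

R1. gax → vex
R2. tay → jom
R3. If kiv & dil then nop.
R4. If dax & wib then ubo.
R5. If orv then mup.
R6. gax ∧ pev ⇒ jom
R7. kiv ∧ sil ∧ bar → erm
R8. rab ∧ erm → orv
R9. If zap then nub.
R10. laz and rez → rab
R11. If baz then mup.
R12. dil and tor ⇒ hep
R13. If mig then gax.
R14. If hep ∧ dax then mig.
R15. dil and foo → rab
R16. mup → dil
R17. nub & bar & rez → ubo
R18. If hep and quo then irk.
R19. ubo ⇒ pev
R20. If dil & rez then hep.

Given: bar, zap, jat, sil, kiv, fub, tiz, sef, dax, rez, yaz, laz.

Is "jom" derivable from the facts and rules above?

erm  (by R7: kiv, sil, bar)
nub  (by R9: zap)
rab  (by R10: laz, rez)
ubo  (by R17: nub, bar, rez)
pev  (by R19: ubo)
orv  (by R8: rab, erm)
mup  (by R5: orv)
dil  (by R16: mup)
hep  (by R20: dil, rez)
mig  (by R14: hep, dax)
gax  (by R13: mig)
jom  (by R6: gax, pev)

Yes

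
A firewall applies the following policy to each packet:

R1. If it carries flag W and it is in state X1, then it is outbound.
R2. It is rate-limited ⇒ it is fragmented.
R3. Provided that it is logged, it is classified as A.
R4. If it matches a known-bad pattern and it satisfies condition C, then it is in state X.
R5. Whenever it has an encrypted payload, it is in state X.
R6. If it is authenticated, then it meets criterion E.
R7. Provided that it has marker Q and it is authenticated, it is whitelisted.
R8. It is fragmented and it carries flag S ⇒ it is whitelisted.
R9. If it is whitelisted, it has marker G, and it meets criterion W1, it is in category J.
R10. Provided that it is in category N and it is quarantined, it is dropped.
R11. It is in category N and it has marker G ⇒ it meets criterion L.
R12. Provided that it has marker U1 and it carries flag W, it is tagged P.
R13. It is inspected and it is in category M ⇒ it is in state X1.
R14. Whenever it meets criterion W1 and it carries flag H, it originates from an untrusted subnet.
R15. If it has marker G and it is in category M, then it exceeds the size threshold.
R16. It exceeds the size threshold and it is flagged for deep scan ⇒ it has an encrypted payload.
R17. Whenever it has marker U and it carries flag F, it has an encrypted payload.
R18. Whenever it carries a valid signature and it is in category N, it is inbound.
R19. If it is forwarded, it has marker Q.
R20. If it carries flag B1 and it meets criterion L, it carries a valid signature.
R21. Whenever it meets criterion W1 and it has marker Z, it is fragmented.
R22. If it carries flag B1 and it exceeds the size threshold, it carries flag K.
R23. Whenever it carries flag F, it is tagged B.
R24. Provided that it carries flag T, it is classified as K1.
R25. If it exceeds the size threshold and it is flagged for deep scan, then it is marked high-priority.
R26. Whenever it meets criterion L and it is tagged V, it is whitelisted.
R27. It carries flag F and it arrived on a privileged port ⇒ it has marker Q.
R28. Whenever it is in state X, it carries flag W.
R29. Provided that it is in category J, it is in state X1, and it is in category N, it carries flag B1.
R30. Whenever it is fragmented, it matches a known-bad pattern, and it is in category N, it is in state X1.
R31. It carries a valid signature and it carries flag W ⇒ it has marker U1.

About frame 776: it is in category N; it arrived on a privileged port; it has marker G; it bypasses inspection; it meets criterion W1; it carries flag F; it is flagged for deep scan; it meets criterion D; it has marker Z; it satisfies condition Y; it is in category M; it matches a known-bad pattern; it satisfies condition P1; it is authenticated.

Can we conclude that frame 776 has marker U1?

By R11 (it is in category N, it has marker G): it meets criterion L.
By R15 (it has marker G, it is in category M): it exceeds the size threshold.
By R16 (it exceeds the size threshold, it is flagged for deep scan): it has an encrypted payload.
By R21 (it meets criterion W1, it has marker Z): it is fragmented.
By R27 (it carries flag F, it arrived on a privileged port): it has marker Q.
By R30 (it is fragmented, it matches a known-bad pattern, it is in category N): it is in state X1.
By R5 (it has an encrypted payload): it is in state X.
By R7 (it has marker Q, it is authenticated): it is whitelisted.
By R9 (it is whitelisted, it has marker G, it meets criterion W1): it is in category J.
By R28 (it is in state X): it carries flag W.
By R29 (it is in category J, it is in state X1, it is in category N): it carries flag B1.
By R20 (it carries flag B1, it meets criterion L): it carries a valid signature.
By R31 (it carries a valid signature, it carries flag W): it has marker U1.

Yes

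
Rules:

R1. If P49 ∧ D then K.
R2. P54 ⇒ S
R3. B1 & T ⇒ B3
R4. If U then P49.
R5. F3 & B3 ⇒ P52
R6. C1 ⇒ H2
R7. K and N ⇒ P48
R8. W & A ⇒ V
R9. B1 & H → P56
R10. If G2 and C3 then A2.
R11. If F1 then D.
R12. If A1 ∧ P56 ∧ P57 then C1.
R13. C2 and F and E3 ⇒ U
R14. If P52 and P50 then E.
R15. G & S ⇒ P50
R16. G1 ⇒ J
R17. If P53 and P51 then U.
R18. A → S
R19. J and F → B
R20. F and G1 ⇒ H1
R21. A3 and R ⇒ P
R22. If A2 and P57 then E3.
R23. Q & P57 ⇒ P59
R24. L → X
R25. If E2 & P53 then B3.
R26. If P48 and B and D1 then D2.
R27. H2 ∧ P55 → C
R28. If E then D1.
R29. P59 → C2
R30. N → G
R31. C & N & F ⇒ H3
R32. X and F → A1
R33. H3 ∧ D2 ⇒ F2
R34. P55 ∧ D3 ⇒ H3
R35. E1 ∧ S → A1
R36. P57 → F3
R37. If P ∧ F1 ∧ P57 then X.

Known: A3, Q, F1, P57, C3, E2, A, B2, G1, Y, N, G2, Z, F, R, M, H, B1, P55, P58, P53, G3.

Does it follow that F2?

P56  (by R9: B1, H)
A2  (by R10: G2, C3)
D  (by R11: F1)
J  (by R16: G1)
S  (by R18: A)
B  (by R19: J, F)
P  (by R21: A3, R)
E3  (by R22: A2, P57)
P59  (by R23: Q, P57)
B3  (by R25: E2, P53)
C2  (by R29: P59)
G  (by R30: N)
F3  (by R36: P57)
X  (by R37: P, F1, P57)
P52  (by R5: F3, B3)
U  (by R13: C2, F, E3)
P50  (by R15: G, S)
A1  (by R32: X, F)
P49  (by R4: U)
C1  (by R12: A1, P56, P57)
E  (by R14: P52, P50)
D1  (by R28: E)
K  (by R1: P49, D)
H2  (by R6: C1)
P48  (by R7: K, N)
D2  (by R26: P48, B, D1)
C  (by R27: H2, P55)
H3  (by R31: C, N, F)
F2  (by R33: H3, D2)

Yes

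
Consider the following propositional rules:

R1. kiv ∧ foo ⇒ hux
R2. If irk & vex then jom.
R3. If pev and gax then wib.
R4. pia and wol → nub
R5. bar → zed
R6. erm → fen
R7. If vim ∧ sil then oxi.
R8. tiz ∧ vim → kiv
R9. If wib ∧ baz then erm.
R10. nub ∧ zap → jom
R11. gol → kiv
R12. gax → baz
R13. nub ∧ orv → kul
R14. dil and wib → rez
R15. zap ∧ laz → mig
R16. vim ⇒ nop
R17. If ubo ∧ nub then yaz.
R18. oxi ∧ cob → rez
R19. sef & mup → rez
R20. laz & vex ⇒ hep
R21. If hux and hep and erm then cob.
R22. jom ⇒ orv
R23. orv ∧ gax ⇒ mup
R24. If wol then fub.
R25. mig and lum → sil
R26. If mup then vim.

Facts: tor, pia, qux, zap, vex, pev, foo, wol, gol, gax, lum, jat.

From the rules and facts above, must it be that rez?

Forward chaining from the given facts derives: wib, nub, jom, kiv, baz, orv, mup, fub, vim, hux, erm, kul, nop, fen.
Rules concluding rez: R14 needs dil; R18 needs oxi; R19 needs sef — none of these are established.

No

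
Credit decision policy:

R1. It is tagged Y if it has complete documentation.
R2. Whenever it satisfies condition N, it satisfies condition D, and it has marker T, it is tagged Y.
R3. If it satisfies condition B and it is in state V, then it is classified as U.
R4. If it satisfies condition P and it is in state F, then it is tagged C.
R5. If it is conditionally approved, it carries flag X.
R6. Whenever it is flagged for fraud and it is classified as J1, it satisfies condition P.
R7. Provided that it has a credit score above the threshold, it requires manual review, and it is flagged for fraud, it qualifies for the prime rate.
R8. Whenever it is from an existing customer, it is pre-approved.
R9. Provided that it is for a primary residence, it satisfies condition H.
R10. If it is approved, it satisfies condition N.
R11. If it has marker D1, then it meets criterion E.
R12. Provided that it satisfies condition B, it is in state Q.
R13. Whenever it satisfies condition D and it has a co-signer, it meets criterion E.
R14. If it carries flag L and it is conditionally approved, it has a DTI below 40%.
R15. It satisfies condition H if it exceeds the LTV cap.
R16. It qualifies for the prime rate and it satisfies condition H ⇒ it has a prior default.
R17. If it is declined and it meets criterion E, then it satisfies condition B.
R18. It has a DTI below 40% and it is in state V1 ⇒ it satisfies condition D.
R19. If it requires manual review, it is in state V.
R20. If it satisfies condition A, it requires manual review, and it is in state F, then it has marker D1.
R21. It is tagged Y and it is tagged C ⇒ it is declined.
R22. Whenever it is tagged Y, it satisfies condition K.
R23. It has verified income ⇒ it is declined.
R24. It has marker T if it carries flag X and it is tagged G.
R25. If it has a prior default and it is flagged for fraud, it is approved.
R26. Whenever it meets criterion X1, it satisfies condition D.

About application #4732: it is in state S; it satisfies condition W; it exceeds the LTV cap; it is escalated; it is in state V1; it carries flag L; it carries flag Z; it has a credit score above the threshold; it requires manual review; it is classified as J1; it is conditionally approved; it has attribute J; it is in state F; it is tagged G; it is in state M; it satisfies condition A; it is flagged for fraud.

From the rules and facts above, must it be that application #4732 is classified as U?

By R5 (it is conditionally approved): it carries flag X.
By R6 (it is flagged for fraud, it is classified as J1): it satisfies condition P.
By R7 (it has a credit score above the threshold, it requires manual review, it is flagged for fraud): it qualifies for the prime rate.
By R14 (it carries flag L, it is conditionally approved): it has a DTI below 40%.
By R15 (it exceeds the LTV cap): it satisfies condition H.
By R16 (it qualifies for the prime rate, it satisfies condition H): it has a prior default.
By R18 (it has a DTI below 40%, it is in state V1): it satisfies condition D.
By R19 (it requires manual review): it is in state V.
By R20 (it satisfies condition A, it requires manual review, it is in state F): it has marker D1.
By R24 (it carries flag X, it is tagged G): it has marker T.
By R25 (it has a prior default, it is flagged for fraud): it is approved.
By R4 (it satisfies condition P, it is in state F): it is tagged C.
By R10 (it is approved): it satisfies condition N.
By R11 (it has marker D1): it meets criterion E.
By R2 (it satisfies condition N, it satisfies condition D, it has marker T): it is tagged Y.
By R21 (it is tagged Y, it is tagged C): it is declined.
By R17 (it is declined, it meets criterion E): it satisfies condition B.
By R3 (it satisfies condition B, it is in state V): it is classified as U.

Yes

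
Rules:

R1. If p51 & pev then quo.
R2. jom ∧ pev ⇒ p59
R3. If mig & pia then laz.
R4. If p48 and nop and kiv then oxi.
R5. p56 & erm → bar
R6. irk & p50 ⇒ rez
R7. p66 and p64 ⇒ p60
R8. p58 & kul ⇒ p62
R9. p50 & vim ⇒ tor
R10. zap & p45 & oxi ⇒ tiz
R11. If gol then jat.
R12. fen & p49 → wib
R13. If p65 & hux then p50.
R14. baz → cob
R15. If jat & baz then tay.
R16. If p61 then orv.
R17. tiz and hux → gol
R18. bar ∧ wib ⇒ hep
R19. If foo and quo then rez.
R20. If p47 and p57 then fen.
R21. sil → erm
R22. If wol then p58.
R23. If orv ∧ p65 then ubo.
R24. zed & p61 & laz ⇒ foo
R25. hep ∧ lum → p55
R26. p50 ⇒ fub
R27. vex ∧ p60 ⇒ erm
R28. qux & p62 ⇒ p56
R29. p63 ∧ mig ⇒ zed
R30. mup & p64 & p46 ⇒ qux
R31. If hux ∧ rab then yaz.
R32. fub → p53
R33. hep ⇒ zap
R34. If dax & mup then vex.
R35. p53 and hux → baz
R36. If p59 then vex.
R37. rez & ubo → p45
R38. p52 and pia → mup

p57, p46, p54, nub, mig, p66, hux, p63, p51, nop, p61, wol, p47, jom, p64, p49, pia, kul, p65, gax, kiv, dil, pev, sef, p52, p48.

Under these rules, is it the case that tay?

Yes

quo  (by R1: p51, pev)
p59  (by R2: jom, pev)
laz  (by R3: mig, pia)
oxi  (by R4: p48, nop, kiv)
p60  (by R7: p66, p64)
p50  (by R13: p65, hux)
orv  (by R16: p61)
fen  (by R20: p47, p57)
p58  (by R22: wol)
ubo  (by R23: orv, p65)
fub  (by R26: p50)
zed  (by R29: p63, mig)
p53  (by R32: fub)
baz  (by R35: p53, hux)
vex  (by R36: p59)
mup  (by R38: p52, pia)
p62  (by R8: p58, kul)
wib  (by R12: fen, p49)
foo  (by R24: zed, p61, laz)
erm  (by R27: vex, p60)
qux  (by R30: mup, p64, p46)
rez  (by R19: foo, quo)
p56  (by R28: qux, p62)
p45  (by R37: rez, ubo)
bar  (by R5: p56, erm)
hep  (by R18: bar, wib)
zap  (by R33: hep)
tiz  (by R10: zap, p45, oxi)
gol  (by R17: tiz, hux)
jat  (by R11: gol)
tay  (by R15: jat, baz)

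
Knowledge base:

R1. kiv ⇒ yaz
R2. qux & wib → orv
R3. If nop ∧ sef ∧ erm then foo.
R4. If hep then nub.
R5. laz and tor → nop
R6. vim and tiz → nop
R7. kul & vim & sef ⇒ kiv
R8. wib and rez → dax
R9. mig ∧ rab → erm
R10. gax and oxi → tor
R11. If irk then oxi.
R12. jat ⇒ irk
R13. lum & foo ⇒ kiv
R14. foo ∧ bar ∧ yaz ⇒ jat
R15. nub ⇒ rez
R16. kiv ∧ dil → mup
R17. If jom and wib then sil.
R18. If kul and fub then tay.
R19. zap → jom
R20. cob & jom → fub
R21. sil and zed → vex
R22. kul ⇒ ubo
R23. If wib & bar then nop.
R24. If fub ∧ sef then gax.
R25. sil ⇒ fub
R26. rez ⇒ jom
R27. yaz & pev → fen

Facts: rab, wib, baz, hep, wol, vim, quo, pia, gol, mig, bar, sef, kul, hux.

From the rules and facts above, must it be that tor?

Yes

nub  (by R4: hep)
kiv  (by R7: kul, vim, sef)
erm  (by R9: mig, rab)
rez  (by R15: nub)
nop  (by R23: wib, bar)
jom  (by R26: rez)
yaz  (by R1: kiv)
foo  (by R3: nop, sef, erm)
jat  (by R14: foo, bar, yaz)
sil  (by R17: jom, wib)
fub  (by R25: sil)
irk  (by R12: jat)
gax  (by R24: fub, sef)
oxi  (by R11: irk)
tor  (by R10: gax, oxi)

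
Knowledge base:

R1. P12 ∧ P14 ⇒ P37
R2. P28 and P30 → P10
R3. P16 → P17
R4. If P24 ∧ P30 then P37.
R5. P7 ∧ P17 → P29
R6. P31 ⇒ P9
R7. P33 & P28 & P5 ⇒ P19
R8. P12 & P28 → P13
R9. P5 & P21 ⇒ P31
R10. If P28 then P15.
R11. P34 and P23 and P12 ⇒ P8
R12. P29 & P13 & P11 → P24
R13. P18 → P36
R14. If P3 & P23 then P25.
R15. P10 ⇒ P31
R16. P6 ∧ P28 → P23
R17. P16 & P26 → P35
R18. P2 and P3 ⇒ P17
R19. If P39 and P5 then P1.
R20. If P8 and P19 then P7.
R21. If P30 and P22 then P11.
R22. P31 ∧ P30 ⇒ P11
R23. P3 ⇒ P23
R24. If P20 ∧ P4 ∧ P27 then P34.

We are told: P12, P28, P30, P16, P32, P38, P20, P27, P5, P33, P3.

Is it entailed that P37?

Forward chaining from the given facts derives: P10, P17, P19, P13, P15, P31, P11, P23, P9, P25.
Rules concluding P37: R1 needs P14; R4 needs P24 — none of these are established.

No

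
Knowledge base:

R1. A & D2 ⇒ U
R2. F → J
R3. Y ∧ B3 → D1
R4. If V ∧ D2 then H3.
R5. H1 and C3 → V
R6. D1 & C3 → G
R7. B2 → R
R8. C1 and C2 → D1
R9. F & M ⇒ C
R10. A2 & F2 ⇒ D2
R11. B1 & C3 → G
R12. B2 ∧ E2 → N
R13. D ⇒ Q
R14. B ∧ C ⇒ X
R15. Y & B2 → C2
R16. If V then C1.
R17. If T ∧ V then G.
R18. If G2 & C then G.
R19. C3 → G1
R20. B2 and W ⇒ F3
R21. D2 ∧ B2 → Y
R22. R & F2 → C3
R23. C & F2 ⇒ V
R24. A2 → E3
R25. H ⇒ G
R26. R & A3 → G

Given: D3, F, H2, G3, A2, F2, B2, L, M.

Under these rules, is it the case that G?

Yes

R  (by R7: B2)
C  (by R9: F, M)
D2  (by R10: A2, F2)
Y  (by R21: D2, B2)
C3  (by R22: R, F2)
V  (by R23: C, F2)
C2  (by R15: Y, B2)
C1  (by R16: V)
D1  (by R8: C1, C2)
G  (by R6: D1, C3)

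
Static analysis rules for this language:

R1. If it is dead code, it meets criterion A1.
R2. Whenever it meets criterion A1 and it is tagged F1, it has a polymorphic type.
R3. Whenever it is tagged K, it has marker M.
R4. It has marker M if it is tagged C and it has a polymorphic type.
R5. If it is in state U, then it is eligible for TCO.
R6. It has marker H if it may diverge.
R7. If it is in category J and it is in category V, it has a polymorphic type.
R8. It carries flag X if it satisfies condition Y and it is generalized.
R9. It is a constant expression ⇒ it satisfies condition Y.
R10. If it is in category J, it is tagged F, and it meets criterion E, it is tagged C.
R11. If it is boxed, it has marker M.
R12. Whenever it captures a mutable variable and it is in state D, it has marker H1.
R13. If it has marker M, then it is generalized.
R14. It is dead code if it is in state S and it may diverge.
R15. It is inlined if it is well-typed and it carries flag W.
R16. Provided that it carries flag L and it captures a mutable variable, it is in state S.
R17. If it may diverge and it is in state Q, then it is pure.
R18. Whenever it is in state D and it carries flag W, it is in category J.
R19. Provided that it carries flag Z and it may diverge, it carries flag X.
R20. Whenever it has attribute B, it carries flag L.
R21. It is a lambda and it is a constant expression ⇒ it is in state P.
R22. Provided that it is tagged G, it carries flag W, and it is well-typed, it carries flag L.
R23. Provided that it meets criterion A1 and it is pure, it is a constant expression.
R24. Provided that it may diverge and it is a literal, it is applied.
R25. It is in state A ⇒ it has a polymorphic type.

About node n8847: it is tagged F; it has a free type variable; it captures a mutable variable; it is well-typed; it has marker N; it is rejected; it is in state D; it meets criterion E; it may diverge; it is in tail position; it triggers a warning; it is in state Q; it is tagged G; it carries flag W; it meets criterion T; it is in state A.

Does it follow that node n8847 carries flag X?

Yes

By R17 (it may diverge, it is in state Q): it is pure.
By R18 (it is in state D, it carries flag W): it is in category J.
By R22 (it is tagged G, it carries flag W, it is well-typed): it carries flag L.
By R25 (it is in state A): it has a polymorphic type.
By R10 (it is in category J, it is tagged F, it meets criterion E): it is tagged C.
By R16 (it carries flag L, it captures a mutable variable): it is in state S.
By R4 (it is tagged C, it has a polymorphic type): it has marker M.
By R13 (it has marker M): it is generalized.
By R14 (it is in state S, it may diverge): it is dead code.
By R1 (it is dead code): it meets criterion A1.
By R23 (it meets criterion A1, it is pure): it is a constant expression.
By R9 (it is a constant expression): it satisfies condition Y.
By R8 (it satisfies condition Y, it is generalized): it carries flag X.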